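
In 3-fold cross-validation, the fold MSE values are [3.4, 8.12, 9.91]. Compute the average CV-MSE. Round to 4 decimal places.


Sum of fold MSEs = 21.4300.
Average = 21.4300 / 3 = 7.1433.

7.1433


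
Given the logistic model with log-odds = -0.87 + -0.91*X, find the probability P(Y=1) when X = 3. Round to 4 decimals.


z = -0.87 + -0.91 * 3 = -3.6000.
Sigmoid: P = 1 / (1 + exp(3.6000)) = 0.0266.

0.0266


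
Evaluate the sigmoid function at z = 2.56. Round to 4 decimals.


Compute exp(-2.5600) = 0.0773.
Sigmoid = 1 / (1 + 0.0773) = 1 / 1.0773 = 0.9282.

0.9282


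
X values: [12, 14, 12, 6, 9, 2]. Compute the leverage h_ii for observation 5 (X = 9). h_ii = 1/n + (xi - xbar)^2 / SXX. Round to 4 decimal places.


Compute xbar = 9.1667 with n = 6 observations.
SXX = 100.8333.
Leverage = 1/6 + (9 - 9.1667)^2/100.8333 = 0.1669.

0.1669


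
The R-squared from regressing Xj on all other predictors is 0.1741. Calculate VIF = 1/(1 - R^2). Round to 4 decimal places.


Using VIF = 1/(1 - R^2_j):
1 - 0.1741 = 0.8259.
VIF = 1.2108.

1.2108


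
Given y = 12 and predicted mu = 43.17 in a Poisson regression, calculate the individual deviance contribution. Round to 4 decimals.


Compute y*ln(y/mu) = 12*ln(12/43.17) = 12*-1.280239 = -15.362868.
y - mu = -31.17.
D = 2*(-15.362868 - (-31.17)) = 31.614264, which rounds to 31.6143.

31.6143


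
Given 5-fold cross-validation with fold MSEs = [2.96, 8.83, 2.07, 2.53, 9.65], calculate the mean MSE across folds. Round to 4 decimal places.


Sum of fold MSEs = 26.0400.
Average = 26.0400 / 5 = 5.2080.

5.2080


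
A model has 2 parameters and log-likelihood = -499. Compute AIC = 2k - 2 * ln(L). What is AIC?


AIC = 2k - 2*loglik = 2(2) - 2(-499).
= 4 + 998 = 1002.

1002


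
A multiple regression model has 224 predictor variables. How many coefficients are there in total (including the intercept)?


Total coefficients = number of predictors + 1 (for the intercept).
= 224 + 1 = 225.

225


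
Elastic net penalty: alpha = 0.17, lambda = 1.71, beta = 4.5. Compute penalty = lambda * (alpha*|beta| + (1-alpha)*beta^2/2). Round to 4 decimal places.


Compute:
L1 = 0.17 * 4.5 = 0.7650.
L2 = 0.83 * 4.5^2 / 2 = 8.4038.
Penalty = 1.71 * (0.7650 + 8.4038) = 15.6786.

15.6786


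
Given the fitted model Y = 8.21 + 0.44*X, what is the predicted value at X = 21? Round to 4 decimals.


Plug X = 21 into Y = 8.21 + 0.44*X:
Y = 8.21 + 9.2400 = 17.4500.

17.4500


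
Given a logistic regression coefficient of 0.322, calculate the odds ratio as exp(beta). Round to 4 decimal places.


exp(0.322) = 1.3799.
So the odds ratio is 1.3799.

1.3799


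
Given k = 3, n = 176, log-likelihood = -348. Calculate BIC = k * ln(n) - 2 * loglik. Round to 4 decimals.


Compute k*ln(n) = 3*ln(176) = 3*5.170484 = 15.511452.
Then -2*loglik = 696.
BIC = 15.511452 + 696 = 711.511452, which rounds to 711.5115.

711.5115


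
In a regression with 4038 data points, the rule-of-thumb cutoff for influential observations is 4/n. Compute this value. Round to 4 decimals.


Using the rule of thumb:
Threshold = 4 / 4038 = 0.0010.

0.0010


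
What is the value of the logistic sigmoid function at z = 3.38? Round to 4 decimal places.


exp(-3.3800) = 0.0340.
1 + exp(-z) = 1.0340.
sigmoid = 1/1.0340 = 0.9671.

0.9671


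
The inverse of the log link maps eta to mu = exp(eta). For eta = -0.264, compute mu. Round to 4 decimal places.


Apply the inverse link:
mu = e^-0.264 = 0.7680.

0.7680


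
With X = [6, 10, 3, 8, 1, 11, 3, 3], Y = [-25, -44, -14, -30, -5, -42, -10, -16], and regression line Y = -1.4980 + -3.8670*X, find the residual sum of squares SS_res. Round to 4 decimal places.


For each point, residual = actual - predicted.
Residuals: [-0.3000, -3.8320, -0.9010, 2.4340, 0.3650, 2.0350, 3.0990, -2.9010].
Sum of squared residuals = 43.8044.

43.8044


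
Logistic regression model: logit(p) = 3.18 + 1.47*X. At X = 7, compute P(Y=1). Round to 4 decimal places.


Compute z = 3.18 + (1.47)(7) = 13.4700.
exp(-z) = 0.0000.
P = 1/(1 + 0.0000) = 1.0000.

1.0000


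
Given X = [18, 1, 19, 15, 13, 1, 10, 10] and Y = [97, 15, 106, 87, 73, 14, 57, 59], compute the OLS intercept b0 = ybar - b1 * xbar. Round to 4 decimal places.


The slope is b1 = 5.0123.
Sample means are xbar = 10.8750 and ybar = 63.5000.
Intercept: b0 = 63.5000 - (5.0123)(10.8750) = 8.9910.

8.9910


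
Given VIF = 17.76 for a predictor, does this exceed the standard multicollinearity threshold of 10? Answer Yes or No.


Compare VIF = 17.76 to the threshold of 10.
17.76 >= 10, so the answer is Yes.

Yes


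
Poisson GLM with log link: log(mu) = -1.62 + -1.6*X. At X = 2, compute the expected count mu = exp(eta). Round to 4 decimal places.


Compute eta = -1.62 + -1.6 * 2 = -4.8200.
Apply inverse link: mu = e^-4.8200 = 0.0081.

0.0081


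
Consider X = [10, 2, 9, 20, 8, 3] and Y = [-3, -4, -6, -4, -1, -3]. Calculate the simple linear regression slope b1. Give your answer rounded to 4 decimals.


First compute the means: xbar = 8.6667, ybar = -3.5000.
Then S_xx = sum((xi - xbar)^2) = 207.3333.
S_xy = sum((xi - xbar)(yi - ybar)) = -7.0000.
b1 = S_xy / S_xx = -7.0000 / 207.3333 = -0.0338.

-0.0338


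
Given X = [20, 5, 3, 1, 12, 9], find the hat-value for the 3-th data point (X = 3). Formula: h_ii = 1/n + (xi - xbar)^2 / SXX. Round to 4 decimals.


n = 6, xbar = 8.3333.
SXX = sum((xi - xbar)^2) = 243.3333.
h = 1/6 + (3 - 8.3333)^2 / 243.3333 = 0.2836.

0.2836


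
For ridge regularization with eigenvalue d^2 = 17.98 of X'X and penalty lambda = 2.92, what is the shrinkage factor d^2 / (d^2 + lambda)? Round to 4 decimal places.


d^2 + lambda = 17.98 + 2.92 = 20.9000.
Shrinkage factor = 17.98/20.9000 = 0.8603.

0.8603


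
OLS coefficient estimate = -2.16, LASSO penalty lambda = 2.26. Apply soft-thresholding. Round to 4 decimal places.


|beta_OLS| = 2.16.
lambda = 2.26.
Since |beta| <= lambda, the coefficient is set to 0.
Result = 0.0000.

0.0000


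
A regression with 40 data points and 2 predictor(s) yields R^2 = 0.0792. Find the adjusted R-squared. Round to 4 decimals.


Using the formula:
(1 - 0.0792) = 0.9208.
Multiply by 39/37: 0.9208 * 39 = 35.9112, then 35.9112 / 37 = 0.9706.
Adj R^2 = 1 - 0.9706 = 0.0294.

0.0294


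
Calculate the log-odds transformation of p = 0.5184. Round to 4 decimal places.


Compute the odds: 0.5184/0.4816 = 1.0764.
Take the natural log: ln(1.0764) = 0.0736.

0.0736


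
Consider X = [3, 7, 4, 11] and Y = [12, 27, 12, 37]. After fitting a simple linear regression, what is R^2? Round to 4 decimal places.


The fitted line is Y = 1.0323 + 3.3548*X.
SSres = 13.8710, SStot = 450.0000.
R^2 = 1 - SSres/SStot = 0.9692.

0.9692


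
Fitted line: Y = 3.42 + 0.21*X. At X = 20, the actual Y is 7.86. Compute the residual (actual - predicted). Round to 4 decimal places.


Predicted = 3.42 + 0.21 * 20 = 7.6200.
Residual = 7.86 - 7.6200 = 0.2400.

0.2400


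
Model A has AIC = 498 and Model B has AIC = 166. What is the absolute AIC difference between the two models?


Absolute difference = |498 - 166| = 332.
The model with lower AIC (B) is preferred.

332


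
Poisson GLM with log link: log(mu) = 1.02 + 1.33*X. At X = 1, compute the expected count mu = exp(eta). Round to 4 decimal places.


eta = 1.02 + 1.33 * 1 = 2.3500.
mu = exp(2.3500) = 10.4856.

10.4856


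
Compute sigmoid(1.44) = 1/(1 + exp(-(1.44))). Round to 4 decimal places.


Compute exp(-1.4400) = 0.2369.
Sigmoid = 1 / (1 + 0.2369) = 1 / 1.2369 = 0.8085.

0.8085


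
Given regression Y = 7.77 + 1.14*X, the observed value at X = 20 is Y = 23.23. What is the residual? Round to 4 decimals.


Fitted value at X = 20 is yhat = 7.77 + 1.14*20 = 30.5700.
Residual = 23.23 - 30.5700 = -7.3400.

-7.3400


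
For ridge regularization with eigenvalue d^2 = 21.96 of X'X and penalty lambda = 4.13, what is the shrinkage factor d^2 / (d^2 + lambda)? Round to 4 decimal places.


Compute the denominator: 21.96 + 4.13 = 26.0900.
Shrinkage factor = 21.96 / 26.0900 = 0.8417.

0.8417


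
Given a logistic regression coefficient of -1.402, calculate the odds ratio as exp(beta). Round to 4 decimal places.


Odds ratio = exp(beta) = exp(-1.402).
= 0.2461.

0.2461


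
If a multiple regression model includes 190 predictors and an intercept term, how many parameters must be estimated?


Each predictor gets one coefficient, plus one intercept.
Total parameters = 190 + 1 = 191.

191


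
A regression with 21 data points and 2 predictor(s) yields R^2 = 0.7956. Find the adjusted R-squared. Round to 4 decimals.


Using the formula:
(1 - 0.7956) = 0.2044.
Multiply by 20/18: 0.2044 * 20 = 4.0880, then 4.0880 / 18 = 0.2271.
Adj R^2 = 1 - 0.2271 = 0.7729.

0.7729


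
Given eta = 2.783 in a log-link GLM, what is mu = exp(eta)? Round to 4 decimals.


Apply the inverse link:
mu = e^2.783 = 16.1675.

16.1675


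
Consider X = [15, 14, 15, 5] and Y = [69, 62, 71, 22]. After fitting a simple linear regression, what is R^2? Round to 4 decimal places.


After computing the OLS fit (b0=-1.8304, b1=4.7208):
SSres = 9.2367, SStot = 1586.0000.
R^2 = 1 - 9.2367/1586.0000 = 0.9942.

0.9942


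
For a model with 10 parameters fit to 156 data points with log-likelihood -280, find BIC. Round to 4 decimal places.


Compute k*ln(n) = 10*ln(156) = 10*5.049856 = 50.498560.
Then -2*loglik = 560.
BIC = 50.498560 + 560 = 610.498560, which rounds to 610.4986.

610.4986


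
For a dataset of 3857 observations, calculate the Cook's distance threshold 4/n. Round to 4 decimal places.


Cook's distance cutoff = 4/n = 4/3857.
= 0.0010.

0.0010


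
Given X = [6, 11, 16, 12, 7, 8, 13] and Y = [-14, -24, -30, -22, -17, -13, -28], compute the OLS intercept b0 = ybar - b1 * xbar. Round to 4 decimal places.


First find the slope: b1 = -1.7445.
Means: xbar = 10.4286, ybar = -21.1429.
b0 = ybar - b1 * xbar = -21.1429 - -1.7445 * 10.4286 = -2.9504.

-2.9504


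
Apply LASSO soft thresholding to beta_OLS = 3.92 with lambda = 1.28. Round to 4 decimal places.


|beta_OLS| = 3.92.
lambda = 1.28.
Since |beta| > lambda, coefficient = sign(beta)*(|beta| - lambda) = 2.6400.
Result = 2.6400.

2.6400


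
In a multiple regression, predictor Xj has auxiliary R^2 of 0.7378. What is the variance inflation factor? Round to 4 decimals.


VIF = 1 / (1 - 0.7378).
= 1 / 0.2622 = 3.8139.

3.8139


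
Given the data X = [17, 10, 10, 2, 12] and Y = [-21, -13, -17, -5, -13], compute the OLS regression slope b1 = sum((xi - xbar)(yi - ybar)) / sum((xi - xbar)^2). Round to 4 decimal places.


First compute the means: xbar = 10.2000, ybar = -13.8000.
Then S_xx = sum((xi - xbar)^2) = 116.8000.
S_xy = sum((xi - xbar)(yi - ybar)) = -119.2000.
b1 = S_xy / S_xx = -119.2000 / 116.8000 = -1.0205.

-1.0205


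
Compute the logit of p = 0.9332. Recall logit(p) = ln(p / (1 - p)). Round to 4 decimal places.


Compute the odds: 0.9332/0.0668 = 13.9701.
Take the natural log: ln(13.9701) = 2.6369.

2.6369


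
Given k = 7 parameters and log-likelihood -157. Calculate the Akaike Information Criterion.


AIC = 2*7 - 2*(-157).
= 14 + 314 = 328.

328


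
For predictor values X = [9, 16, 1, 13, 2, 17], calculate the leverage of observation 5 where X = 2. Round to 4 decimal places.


n = 6, xbar = 9.6667.
SXX = sum((xi - xbar)^2) = 239.3333.
h = 1/6 + (2 - 9.6667)^2 / 239.3333 = 0.4123.

0.4123


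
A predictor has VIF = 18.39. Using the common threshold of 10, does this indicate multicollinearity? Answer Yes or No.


Compare VIF = 18.39 to the threshold of 10.
18.39 >= 10, so the answer is Yes.

Yes


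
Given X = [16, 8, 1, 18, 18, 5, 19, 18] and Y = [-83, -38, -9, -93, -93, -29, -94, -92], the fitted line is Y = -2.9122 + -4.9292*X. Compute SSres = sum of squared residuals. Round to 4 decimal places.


Predicted values from Y = -2.9122 + -4.9292*X.
Residuals: [-1.2206, 4.3458, -1.1586, -1.3622, -1.3622, -1.4418, 2.5670, -0.3622].
SSres = 34.2288.

34.2288


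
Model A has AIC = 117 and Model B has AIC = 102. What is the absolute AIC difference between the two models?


Compute |117 - 102| = 15.
Model B has the smaller AIC.

15


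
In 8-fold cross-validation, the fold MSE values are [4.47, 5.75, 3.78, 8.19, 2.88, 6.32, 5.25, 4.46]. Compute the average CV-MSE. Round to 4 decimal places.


Sum of fold MSEs = 41.1000.
Average = 41.1000 / 8 = 5.1375.

5.1375


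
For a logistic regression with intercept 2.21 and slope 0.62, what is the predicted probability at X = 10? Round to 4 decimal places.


Compute z = 2.21 + (0.62)(10) = 8.4100.
exp(-z) = 0.0002.
P = 1/(1 + 0.0002) = 0.9998.

0.9998


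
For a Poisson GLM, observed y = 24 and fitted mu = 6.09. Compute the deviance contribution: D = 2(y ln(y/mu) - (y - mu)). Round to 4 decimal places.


y/mu = 24/6.09 = 3.940887 (approx.), and ln(24/6.09) = 1.371406.
y * ln(y/mu) = 24 * 1.371406 = 32.913744.
y - mu = 17.91.
D = 2 * (32.913744 - 17.91) = 30.007488, which rounds to 30.0075.

30.0075


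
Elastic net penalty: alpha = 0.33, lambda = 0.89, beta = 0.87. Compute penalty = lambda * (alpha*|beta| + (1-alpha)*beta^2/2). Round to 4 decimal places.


L1 component = 0.33 * |0.87| = 0.2871.
L2 component = 0.67 * 0.87^2 / 2 = 0.2536.
Penalty = 0.89 * (0.2871 + 0.2536) = 0.89 * 0.5407 = 0.4812.

0.4812


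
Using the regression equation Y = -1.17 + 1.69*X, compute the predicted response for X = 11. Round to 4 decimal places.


Predicted value:
Y = -1.17 + (1.69)(11) = -1.17 + 18.5900 = 17.4200.

17.4200


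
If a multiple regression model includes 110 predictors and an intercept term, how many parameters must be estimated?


Total coefficients = number of predictors + 1 (for the intercept).
= 110 + 1 = 111.

111


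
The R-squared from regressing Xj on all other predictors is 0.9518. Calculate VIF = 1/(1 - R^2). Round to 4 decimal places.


Denominator: 1 - 0.9518 = 0.0482.
VIF = 1 / 0.0482 = 20.7469.

20.7469


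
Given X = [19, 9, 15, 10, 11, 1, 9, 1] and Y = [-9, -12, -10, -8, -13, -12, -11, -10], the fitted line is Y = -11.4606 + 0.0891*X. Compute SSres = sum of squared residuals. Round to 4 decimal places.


Compute predicted values, then residuals = yi - yhat_i.
Residuals: [0.7677, -1.3413, 0.1241, 2.5696, -2.5195, -0.6285, -0.3413, 1.3715].
SSres = sum(residual^2) = 17.7471.

17.7471


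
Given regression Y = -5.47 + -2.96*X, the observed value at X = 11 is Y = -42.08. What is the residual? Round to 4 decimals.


Predicted = -5.47 + -2.96 * 11 = -38.0300.
Residual = -42.08 - -38.0300 = -4.0500.

-4.0500


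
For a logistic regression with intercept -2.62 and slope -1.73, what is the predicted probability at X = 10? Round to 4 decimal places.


z = -2.62 + -1.73 * 10 = -19.9200.
Sigmoid: P = 1 / (1 + exp(19.9200)) = 0.0000.

0.0000


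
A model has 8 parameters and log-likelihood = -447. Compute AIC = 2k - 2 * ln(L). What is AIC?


AIC = 2k - 2*loglik = 2(8) - 2(-447).
= 16 + 894 = 910.

910


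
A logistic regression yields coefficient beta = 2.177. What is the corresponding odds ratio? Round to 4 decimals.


exp(2.177) = 8.8198.
So the odds ratio is 8.8198.

8.8198


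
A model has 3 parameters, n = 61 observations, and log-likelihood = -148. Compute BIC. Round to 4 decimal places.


k * ln(n) = 3 * ln(61) = 3 * 4.110874 = 12.332622.
-2 * loglik = -2 * (-148) = 296.
BIC = 12.332622 + 296 = 308.332622, which rounds to 308.3326.

308.3326


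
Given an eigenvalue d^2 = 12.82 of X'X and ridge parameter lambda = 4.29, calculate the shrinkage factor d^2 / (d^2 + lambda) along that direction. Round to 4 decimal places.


Denominator = d^2 + lambda = 12.82 + 4.29 = 17.1100.
Shrinkage = 12.82 / 17.1100 = 0.7493.

0.7493


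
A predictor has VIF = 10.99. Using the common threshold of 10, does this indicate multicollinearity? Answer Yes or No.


Check: VIF = 10.99 vs threshold = 10.
Since 10.99 >= 10, the answer is Yes.

Yes


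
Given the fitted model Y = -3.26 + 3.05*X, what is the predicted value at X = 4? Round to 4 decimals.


Plug X = 4 into Y = -3.26 + 3.05*X:
Y = -3.26 + 12.2000 = 8.9400.

8.9400


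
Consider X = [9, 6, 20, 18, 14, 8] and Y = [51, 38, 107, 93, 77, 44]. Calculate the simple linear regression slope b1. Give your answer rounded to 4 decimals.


First compute the means: xbar = 12.5000, ybar = 68.3333.
Then S_xx = sum((xi - xbar)^2) = 163.5000.
S_xy = sum((xi - xbar)(yi - ybar)) = 806.0000.
b1 = S_xy / S_xx = 806.0000 / 163.5000 = 4.9297.

4.9297


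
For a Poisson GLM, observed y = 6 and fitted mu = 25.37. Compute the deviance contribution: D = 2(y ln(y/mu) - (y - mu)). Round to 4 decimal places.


Compute y*ln(y/mu) = 6*ln(6/25.37) = 6*-1.441808 = -8.650848.
y - mu = -19.37.
D = 2*(-8.650848 - (-19.37)) = 21.438304, which rounds to 21.4383.

21.4383


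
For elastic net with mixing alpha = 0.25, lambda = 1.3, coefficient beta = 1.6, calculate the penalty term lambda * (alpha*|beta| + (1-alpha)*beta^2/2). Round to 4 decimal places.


Compute:
L1 = 0.25 * 1.6 = 0.4000.
L2 = 0.75 * 1.6^2 / 2 = 0.9600.
Penalty = 1.3 * (0.4000 + 0.9600) = 1.7680.

1.7680


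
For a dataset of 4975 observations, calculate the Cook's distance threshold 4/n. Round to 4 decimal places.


The threshold is 4/n.
4/4975 = 0.0008.

0.0008


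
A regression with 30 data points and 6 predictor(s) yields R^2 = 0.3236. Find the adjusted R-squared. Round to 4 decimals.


Using the formula:
(1 - 0.3236) = 0.6764.
Multiply by 29/23: 0.6764 * 29 = 19.6156, then 19.6156 / 23 = 0.8529.
Adj R^2 = 1 - 0.8529 = 0.1471.

0.1471


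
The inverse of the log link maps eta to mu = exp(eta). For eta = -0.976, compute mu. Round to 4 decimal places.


mu = exp(eta) = exp(-0.976).
= 0.3768.

0.3768


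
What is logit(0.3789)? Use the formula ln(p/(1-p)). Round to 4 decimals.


Compute the odds: 0.3789/0.6211 = 0.6100.
Take the natural log: ln(0.6100) = -0.4942.

-0.4942


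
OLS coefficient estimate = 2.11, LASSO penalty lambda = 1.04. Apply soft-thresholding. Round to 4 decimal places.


Check: |2.11| = 2.11 vs lambda = 1.04.
Since |beta| > lambda, coefficient = sign(beta)*(|beta| - lambda) = 1.0700.
Soft-thresholded coefficient = 1.0700.

1.0700


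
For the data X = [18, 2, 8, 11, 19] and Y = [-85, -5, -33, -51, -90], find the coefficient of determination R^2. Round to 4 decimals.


Fit the OLS line: b0 = 5.5805, b1 = -5.0328.
SSres = 4.5835.
SStot = 5100.8000.
R^2 = 1 - 4.5835/5100.8000 = 0.9991.

0.9991


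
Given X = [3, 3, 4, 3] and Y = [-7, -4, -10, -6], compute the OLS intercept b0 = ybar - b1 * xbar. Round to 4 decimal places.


Compute b1 = -4.3333 from the OLS formula.
With xbar = 3.2500 and ybar = -6.7500, the intercept is:
b0 = -6.7500 - -4.3333 * 3.2500 = 7.3333.

7.3333


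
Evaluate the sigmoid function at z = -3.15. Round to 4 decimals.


exp(3.1500) = 23.3361.
1 + exp(-z) = 24.3361.
sigmoid = 1/24.3361 = 0.0411.

0.0411


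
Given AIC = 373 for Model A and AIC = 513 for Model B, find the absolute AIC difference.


Compute |373 - 513| = 140.
Model A has the smaller AIC.

140


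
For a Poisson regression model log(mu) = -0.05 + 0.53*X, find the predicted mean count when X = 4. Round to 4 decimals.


Compute eta = -0.05 + 0.53 * 4 = 2.0700.
Apply inverse link: mu = e^2.0700 = 7.9248.

7.9248


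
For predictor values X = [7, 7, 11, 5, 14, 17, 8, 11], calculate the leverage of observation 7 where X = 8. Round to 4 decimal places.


n = 8, xbar = 10.0000.
SXX = sum((xi - xbar)^2) = 114.0000.
h = 1/8 + (8 - 10.0000)^2 / 114.0000 = 0.1601.

0.1601


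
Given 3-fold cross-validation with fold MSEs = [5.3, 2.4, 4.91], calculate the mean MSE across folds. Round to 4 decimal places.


Sum of fold MSEs = 12.6100.
Average = 12.6100 / 3 = 4.2033.

4.2033


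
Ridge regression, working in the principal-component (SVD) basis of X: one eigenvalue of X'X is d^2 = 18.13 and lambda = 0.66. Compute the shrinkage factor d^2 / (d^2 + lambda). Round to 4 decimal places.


Compute the denominator: 18.13 + 0.66 = 18.7900.
Shrinkage factor = 18.13 / 18.7900 = 0.9649.

0.9649


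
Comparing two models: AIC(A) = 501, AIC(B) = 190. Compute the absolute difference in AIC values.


Absolute difference = |501 - 190| = 311.
The model with lower AIC (B) is preferred.

311


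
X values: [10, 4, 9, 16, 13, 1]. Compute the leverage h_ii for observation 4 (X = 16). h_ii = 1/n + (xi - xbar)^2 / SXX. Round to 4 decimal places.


Compute xbar = 8.8333 with n = 6 observations.
SXX = 154.8333.
Leverage = 1/6 + (16 - 8.8333)^2/154.8333 = 0.4984.

0.4984


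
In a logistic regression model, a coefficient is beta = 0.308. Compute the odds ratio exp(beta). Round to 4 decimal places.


exp(0.308) = 1.3607.
So the odds ratio is 1.3607.

1.3607


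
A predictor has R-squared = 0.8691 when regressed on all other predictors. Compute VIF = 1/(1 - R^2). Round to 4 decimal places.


Using VIF = 1/(1 - R^2_j):
1 - 0.8691 = 0.1309.
VIF = 7.6394.

7.6394


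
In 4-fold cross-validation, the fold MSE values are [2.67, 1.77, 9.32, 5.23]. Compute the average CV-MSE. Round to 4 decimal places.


Add all fold MSEs: 18.9900.
Divide by k = 4: 18.9900/4 = 4.7475.

4.7475


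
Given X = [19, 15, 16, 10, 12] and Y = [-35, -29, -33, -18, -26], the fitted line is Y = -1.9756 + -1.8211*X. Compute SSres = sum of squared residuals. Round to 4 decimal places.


For each point, residual = actual - predicted.
Residuals: [1.5765, 0.2921, -1.8868, 2.1866, -2.1712].
Sum of squared residuals = 15.6260.

15.6260


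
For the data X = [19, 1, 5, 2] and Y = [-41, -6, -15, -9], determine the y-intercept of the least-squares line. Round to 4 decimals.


The slope is b1 = -1.9102.
Sample means are xbar = 6.7500 and ybar = -17.7500.
Intercept: b0 = -17.7500 - (-1.9102)(6.7500) = -4.8563.

-4.8563


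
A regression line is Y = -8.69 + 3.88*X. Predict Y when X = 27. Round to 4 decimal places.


Substitute X = 27 into the equation:
Y = -8.69 + 3.88 * 27 = -8.69 + 104.7600 = 96.0700.

96.0700


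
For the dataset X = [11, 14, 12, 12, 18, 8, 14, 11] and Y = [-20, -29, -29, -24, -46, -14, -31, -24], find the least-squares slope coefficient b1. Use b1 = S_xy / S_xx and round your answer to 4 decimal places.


Calculate xbar = 12.5000, ybar = -27.1250.
S_xx = 60.0000, S_xy = -187.5000.
Using b1 = S_xy / S_xx = -187.5000 / 60.0000, we get b1 = -3.1250.

-3.1250


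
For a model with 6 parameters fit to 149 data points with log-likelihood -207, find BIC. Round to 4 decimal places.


Compute k*ln(n) = 6*ln(149) = 6*5.003946 = 30.023676.
Then -2*loglik = 414.
BIC = 30.023676 + 414 = 444.023676, which rounds to 444.0237.

444.0237


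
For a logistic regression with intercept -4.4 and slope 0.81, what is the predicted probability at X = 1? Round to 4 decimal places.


z = -4.4 + 0.81 * 1 = -3.5900.
Sigmoid: P = 1 / (1 + exp(3.5900)) = 0.0269.

0.0269


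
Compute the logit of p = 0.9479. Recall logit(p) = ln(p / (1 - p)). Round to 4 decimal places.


1 - p = 0.0521.
p/(1-p) = 18.1939.
logit = ln(18.1939) = 2.9011.

2.9011


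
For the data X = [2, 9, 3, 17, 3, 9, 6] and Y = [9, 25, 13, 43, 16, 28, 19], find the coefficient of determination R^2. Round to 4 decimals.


Fit the OLS line: b0 = 6.8451, b1 = 2.1446.
SSres = 17.3873.
SStot = 780.8571.
R^2 = 1 - 17.3873/780.8571 = 0.9777.

0.9777


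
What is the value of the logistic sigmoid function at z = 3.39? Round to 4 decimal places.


Compute exp(-3.3900) = 0.0337.
Sigmoid = 1 / (1 + 0.0337) = 1 / 1.0337 = 0.9674.

0.9674


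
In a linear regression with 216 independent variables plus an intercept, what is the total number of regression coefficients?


Total coefficients = number of predictors + 1 (for the intercept).
= 216 + 1 = 217.

217


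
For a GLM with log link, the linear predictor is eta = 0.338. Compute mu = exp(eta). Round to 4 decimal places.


mu = exp(eta) = exp(0.338).
= 1.4021.

1.4021


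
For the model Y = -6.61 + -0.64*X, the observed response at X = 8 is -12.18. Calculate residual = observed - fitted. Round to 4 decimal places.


Fitted value at X = 8 is yhat = -6.61 + -0.64*8 = -11.7300.
Residual = -12.18 - -11.7300 = -0.4500.

-0.4500


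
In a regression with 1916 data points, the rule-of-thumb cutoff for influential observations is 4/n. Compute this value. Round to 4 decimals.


The threshold is 4/n.
4/1916 = 0.0021.

0.0021


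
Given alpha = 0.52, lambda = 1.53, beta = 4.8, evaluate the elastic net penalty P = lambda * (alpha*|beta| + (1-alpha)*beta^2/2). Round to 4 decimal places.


alpha * |beta| = 0.52 * 4.8 = 2.4960.
(1-alpha) * beta^2/2 = 0.48 * 23.0400/2 = 5.5296.
Total = 1.53 * (2.4960 + 5.5296) = 12.2792.

12.2792


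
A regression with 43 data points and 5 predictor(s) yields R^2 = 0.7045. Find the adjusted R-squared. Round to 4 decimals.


Using the formula:
(1 - 0.7045) = 0.2955.
Multiply by 42/37: 0.2955 * 42 = 12.4110, then 12.4110 / 37 = 0.3354.
Adj R^2 = 1 - 0.3354 = 0.6646.

0.6646


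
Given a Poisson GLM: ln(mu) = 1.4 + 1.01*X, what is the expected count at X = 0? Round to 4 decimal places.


eta = 1.4 + 1.01 * 0 = 1.4000.
mu = exp(1.4000) = 4.0552.

4.0552


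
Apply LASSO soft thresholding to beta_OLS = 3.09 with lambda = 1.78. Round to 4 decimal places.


Check: |3.09| = 3.09 vs lambda = 1.78.
Since |beta| > lambda, coefficient = sign(beta)*(|beta| - lambda) = 1.3100.
Soft-thresholded coefficient = 1.3100.

1.3100


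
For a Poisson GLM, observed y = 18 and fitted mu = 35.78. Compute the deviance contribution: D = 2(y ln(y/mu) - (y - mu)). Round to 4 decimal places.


Compute y*ln(y/mu) = 18*ln(18/35.78) = 18*-0.687017 = -12.366306.
y - mu = -17.78.
D = 2*(-12.366306 - (-17.78)) = 10.827388, which rounds to 10.8274.

10.8274


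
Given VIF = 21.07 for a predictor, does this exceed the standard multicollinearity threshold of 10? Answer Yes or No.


Check: VIF = 21.07 vs threshold = 10.
Since 21.07 >= 10, the answer is Yes.

Yes


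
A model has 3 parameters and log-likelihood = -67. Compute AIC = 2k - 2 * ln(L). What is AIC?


AIC = 2k - 2*loglik = 2(3) - 2(-67).
= 6 + 134 = 140.

140


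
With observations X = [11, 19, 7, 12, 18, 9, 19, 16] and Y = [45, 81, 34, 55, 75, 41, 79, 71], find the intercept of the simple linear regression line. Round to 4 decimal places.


The slope is b1 = 3.9147.
Sample means are xbar = 13.8750 and ybar = 60.1250.
Intercept: b0 = 60.1250 - (3.9147)(13.8750) = 5.8080.

5.8080


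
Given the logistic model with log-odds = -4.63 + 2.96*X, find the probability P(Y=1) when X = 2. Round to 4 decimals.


z = -4.63 + 2.96 * 2 = 1.2900.
Sigmoid: P = 1 / (1 + exp(-1.2900)) = 0.7841.

0.7841


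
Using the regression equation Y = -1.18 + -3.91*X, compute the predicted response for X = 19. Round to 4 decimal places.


Plug X = 19 into Y = -1.18 + -3.91*X:
Y = -1.18 + -74.2900 = -75.4700.

-75.4700


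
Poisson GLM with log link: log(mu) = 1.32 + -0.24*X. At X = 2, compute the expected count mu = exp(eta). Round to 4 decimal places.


Linear predictor: eta = 1.32 + (-0.24)(2) = 0.8400.
Expected count: mu = exp(0.8400) = 2.3164.

2.3164


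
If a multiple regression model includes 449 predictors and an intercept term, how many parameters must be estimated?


Total coefficients = number of predictors + 1 (for the intercept).
= 449 + 1 = 450.

450


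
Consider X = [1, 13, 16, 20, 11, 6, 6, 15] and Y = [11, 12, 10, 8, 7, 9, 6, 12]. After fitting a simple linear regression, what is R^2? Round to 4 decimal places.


The fitted line is Y = 9.0163 + 0.0326*X.
SSres = 35.5815, SStot = 35.8750.
R^2 = 1 - SSres/SStot = 0.0082.

0.0082


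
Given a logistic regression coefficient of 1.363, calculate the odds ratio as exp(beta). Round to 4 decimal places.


exp(1.363) = 3.9079.
So the odds ratio is 3.9079.

3.9079


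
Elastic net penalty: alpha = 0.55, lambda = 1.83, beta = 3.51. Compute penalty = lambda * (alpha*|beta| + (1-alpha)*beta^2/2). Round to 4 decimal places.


alpha * |beta| = 0.55 * 3.51 = 1.9305.
(1-alpha) * beta^2/2 = 0.45 * 12.3201/2 = 2.7720.
Total = 1.83 * (1.9305 + 2.7720) = 8.6056.

8.6056


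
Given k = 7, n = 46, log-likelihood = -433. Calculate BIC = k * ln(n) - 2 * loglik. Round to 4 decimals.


k * ln(n) = 7 * ln(46) = 7 * 3.828641 = 26.800487.
-2 * loglik = -2 * (-433) = 866.
BIC = 26.800487 + 866 = 892.800487, which rounds to 892.8005.

892.8005


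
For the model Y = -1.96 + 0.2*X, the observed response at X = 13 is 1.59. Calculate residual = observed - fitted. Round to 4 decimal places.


Predicted = -1.96 + 0.2 * 13 = 0.6400.
Residual = 1.59 - 0.6400 = 0.9500.

0.9500


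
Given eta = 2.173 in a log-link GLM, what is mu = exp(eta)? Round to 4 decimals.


Apply the inverse link:
mu = e^2.173 = 8.7846.

8.7846


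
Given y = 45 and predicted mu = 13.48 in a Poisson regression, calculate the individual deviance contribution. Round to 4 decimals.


First: ln(45/13.48) = 1.205455.
Then: 45 * 1.205455 = 54.245475.
y - mu = 45 - 13.48 = 31.52.
D = 2(54.245475 - 31.52) = 45.450950, which rounds to 45.4510.

45.4510


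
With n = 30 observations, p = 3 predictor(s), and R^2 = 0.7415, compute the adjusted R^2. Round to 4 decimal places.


Using the formula:
(1 - 0.7415) = 0.2585.
Multiply by 29/26: 0.2585 * 29 = 7.4965, then 7.4965 / 26 = 0.2883.
Adj R^2 = 1 - 0.2883 = 0.7117.

0.7117


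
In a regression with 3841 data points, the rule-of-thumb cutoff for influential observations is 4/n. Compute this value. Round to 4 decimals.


Using the rule of thumb:
Threshold = 4 / 3841 = 0.0010.

0.0010


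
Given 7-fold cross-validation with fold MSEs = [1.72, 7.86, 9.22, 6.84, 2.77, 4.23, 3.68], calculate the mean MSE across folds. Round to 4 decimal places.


Sum of fold MSEs = 36.3200.
Average = 36.3200 / 7 = 5.1886.

5.1886


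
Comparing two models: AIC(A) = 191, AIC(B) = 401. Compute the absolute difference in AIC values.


Compute |191 - 401| = 210.
Model A has the smaller AIC.

210


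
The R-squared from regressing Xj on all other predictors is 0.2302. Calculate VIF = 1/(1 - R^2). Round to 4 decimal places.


VIF = 1 / (1 - 0.2302).
= 1 / 0.7698 = 1.2990.

1.2990


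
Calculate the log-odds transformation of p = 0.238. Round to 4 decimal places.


Compute the odds: 0.238/0.762 = 0.3123.
Take the natural log: ln(0.3123) = -1.1637.

-1.1637


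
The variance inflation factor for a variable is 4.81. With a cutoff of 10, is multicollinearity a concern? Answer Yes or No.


Compare VIF = 4.81 to the threshold of 10.
4.81 < 10, so the answer is No.

No


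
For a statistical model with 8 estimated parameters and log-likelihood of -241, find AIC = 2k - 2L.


AIC = 2*8 - 2*(-241).
= 16 + 482 = 498.

498


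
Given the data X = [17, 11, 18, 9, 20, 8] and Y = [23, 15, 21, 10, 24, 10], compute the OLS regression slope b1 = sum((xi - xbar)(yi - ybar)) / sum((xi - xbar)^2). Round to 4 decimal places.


First compute the means: xbar = 13.8333, ybar = 17.1667.
Then S_xx = sum((xi - xbar)^2) = 130.8333.
S_xy = sum((xi - xbar)(yi - ybar)) = 159.1667.
b1 = S_xy / S_xx = 159.1667 / 130.8333 = 1.2166.

1.2166


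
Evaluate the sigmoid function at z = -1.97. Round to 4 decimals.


exp(1.9700) = 7.1707.
1 + exp(-z) = 8.1707.
sigmoid = 1/8.1707 = 0.1224.

0.1224


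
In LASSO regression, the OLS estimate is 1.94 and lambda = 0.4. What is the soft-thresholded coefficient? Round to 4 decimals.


Absolute value: |1.94| = 1.94.
Compare to lambda = 0.4.
Since |beta| > lambda, coefficient = sign(beta)*(|beta| - lambda) = 1.5400.

1.5400


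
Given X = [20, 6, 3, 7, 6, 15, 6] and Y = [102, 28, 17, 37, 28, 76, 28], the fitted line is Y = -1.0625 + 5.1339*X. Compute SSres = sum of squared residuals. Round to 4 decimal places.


Predicted values from Y = -1.0625 + 5.1339*X.
Residuals: [0.3845, -1.7409, 2.6608, 2.1252, -1.7409, 0.0540, -1.7409].
SSres = 20.8393.

20.8393


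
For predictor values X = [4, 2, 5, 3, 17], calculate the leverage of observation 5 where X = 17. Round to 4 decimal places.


n = 5, xbar = 6.2000.
SXX = sum((xi - xbar)^2) = 150.8000.
h = 1/5 + (17 - 6.2000)^2 / 150.8000 = 0.9735.

0.9735


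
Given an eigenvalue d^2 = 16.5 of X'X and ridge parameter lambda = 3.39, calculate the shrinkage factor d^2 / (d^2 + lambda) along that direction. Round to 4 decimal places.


d^2 + lambda = 16.5 + 3.39 = 19.8900.
Shrinkage factor = 16.5/19.8900 = 0.8296.

0.8296


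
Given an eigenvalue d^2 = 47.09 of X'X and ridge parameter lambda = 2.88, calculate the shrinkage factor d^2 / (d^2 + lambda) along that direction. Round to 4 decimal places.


Compute the denominator: 47.09 + 2.88 = 49.9700.
Shrinkage factor = 47.09 / 49.9700 = 0.9424.

0.9424


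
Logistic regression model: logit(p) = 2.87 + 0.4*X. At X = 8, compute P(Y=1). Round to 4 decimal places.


z = 2.87 + 0.4 * 8 = 6.0700.
Sigmoid: P = 1 / (1 + exp(-6.0700)) = 0.9977.

0.9977


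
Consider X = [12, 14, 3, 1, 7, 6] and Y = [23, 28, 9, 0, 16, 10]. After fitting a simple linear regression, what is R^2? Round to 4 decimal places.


The fitted line is Y = 0.1695 + 1.9763*X.
SSres = 21.9290, SStot = 517.3333.
R^2 = 1 - SSres/SStot = 0.9576.

0.9576


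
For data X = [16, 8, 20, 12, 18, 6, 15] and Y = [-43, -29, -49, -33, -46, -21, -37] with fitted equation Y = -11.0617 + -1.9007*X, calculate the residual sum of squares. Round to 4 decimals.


Compute predicted values, then residuals = yi - yhat_i.
Residuals: [-1.5271, -2.7327, 0.0757, 0.8701, -0.7257, 1.4659, 2.5722].
SSres = sum(residual^2) = 19.8542.

19.8542


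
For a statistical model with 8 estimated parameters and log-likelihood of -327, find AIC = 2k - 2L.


Compute:
2k = 2*8 = 16.
-2*loglik = -2*(-327) = 654.
AIC = 16 + 654 = 670.

670


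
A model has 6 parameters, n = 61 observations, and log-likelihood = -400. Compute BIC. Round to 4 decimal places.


k * ln(n) = 6 * ln(61) = 6 * 4.110874 = 24.665244.
-2 * loglik = -2 * (-400) = 800.
BIC = 24.665244 + 800 = 824.665244, which rounds to 824.6652.

824.6652


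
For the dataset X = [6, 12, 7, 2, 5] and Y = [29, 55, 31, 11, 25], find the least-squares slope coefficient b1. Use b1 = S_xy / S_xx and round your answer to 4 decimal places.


First compute the means: xbar = 6.4000, ybar = 30.2000.
Then S_xx = sum((xi - xbar)^2) = 53.2000.
S_xy = sum((xi - xbar)(yi - ybar)) = 231.6000.
b1 = S_xy / S_xx = 231.6000 / 53.2000 = 4.3534.

4.3534


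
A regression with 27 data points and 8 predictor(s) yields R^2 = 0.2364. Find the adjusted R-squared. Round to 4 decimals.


Plug in: Adj R^2 = 1 - (1 - 0.2364) * 26/18.
= 1 - 0.7636 * 26/18
= 1 - 19.8536 / 18
= 1 - 1.1030 = -0.1030.

-0.1030


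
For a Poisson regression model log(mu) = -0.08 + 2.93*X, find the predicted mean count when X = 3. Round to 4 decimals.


Compute eta = -0.08 + 2.93 * 3 = 8.7100.
Apply inverse link: mu = e^8.7100 = 6063.2425.

6063.2425


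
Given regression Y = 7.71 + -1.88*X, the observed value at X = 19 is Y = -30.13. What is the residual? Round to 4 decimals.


Compute yhat = 7.71 + (-1.88)(19) = -28.0100.
Residual = actual - predicted = -30.13 - -28.0100 = -2.1200.

-2.1200


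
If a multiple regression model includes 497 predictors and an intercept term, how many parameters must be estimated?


Each predictor gets one coefficient, plus one intercept.
Total parameters = 497 + 1 = 498.

498


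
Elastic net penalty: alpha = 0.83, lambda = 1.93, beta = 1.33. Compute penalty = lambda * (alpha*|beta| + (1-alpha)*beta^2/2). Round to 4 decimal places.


L1 component = 0.83 * |1.33| = 1.1039.
L2 component = 0.17 * 1.33^2 / 2 = 0.1504.
Penalty = 1.93 * (1.1039 + 0.1504) = 1.93 * 1.2543 = 2.4207.

2.4207


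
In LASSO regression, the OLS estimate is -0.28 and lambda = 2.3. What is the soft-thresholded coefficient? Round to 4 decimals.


Check: |-0.28| = 0.28 vs lambda = 2.3.
Since |beta| <= lambda, the coefficient is set to 0.
Soft-thresholded coefficient = 0.0000.

0.0000


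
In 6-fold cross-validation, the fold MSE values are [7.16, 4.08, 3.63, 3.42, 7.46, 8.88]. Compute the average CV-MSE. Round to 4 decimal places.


Total MSE across folds = 34.6300.
CV-MSE = 34.6300/6 = 5.7717.

5.7717


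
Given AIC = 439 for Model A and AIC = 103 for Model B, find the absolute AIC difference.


Compute |439 - 103| = 336.
Model B has the smaller AIC.

336


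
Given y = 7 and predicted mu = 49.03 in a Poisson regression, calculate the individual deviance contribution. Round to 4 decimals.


Compute y*ln(y/mu) = 7*ln(7/49.03) = 7*-1.946522 = -13.625654.
y - mu = -42.03.
D = 2*(-13.625654 - (-42.03)) = 56.808692, which rounds to 56.8087.

56.8087


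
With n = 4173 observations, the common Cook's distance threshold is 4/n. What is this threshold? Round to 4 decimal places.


Using the rule of thumb:
Threshold = 4 / 4173 = 0.0010.

0.0010


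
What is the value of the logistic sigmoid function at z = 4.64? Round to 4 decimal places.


exp(-4.6400) = 0.0097.
1 + exp(-z) = 1.0097.
sigmoid = 1/1.0097 = 0.9904.

0.9904


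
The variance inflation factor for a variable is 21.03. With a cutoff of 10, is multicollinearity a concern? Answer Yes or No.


The threshold is 10.
VIF = 21.03 is >= 10.
Multicollinearity indication: Yes.

Yes


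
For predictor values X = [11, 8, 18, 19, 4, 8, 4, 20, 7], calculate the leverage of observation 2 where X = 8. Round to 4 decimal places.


Compute xbar = 11.0000 with n = 9 observations.
SXX = 326.0000.
Leverage = 1/9 + (8 - 11.0000)^2/326.0000 = 0.1387.

0.1387


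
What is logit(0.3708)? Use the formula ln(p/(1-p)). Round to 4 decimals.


1 - p = 0.6292.
p/(1-p) = 0.5893.
logit = ln(0.5893) = -0.5288.

-0.5288


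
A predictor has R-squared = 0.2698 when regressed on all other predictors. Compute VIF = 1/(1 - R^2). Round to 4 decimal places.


Using VIF = 1/(1 - R^2_j):
1 - 0.2698 = 0.7302.
VIF = 1.3695.

1.3695


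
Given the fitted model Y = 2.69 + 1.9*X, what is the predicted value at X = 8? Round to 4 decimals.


Predicted value:
Y = 2.69 + (1.9)(8) = 2.69 + 15.2000 = 17.8900.

17.8900


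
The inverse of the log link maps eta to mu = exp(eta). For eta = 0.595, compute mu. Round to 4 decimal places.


The inverse log link gives:
mu = exp(0.595) = 1.8130.

1.8130


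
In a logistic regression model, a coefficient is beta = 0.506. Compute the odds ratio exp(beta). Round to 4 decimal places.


The odds ratio is computed as:
OR = e^(0.506) = 1.6586.

1.6586


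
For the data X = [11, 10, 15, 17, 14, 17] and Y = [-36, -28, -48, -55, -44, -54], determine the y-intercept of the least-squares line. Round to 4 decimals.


The slope is b1 = -3.5227.
Sample means are xbar = 14.0000 and ybar = -44.1667.
Intercept: b0 = -44.1667 - (-3.5227)(14.0000) = 5.1515.

5.1515


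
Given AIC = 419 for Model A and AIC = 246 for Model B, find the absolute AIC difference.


Absolute difference = |419 - 246| = 173.
The model with lower AIC (B) is preferred.

173


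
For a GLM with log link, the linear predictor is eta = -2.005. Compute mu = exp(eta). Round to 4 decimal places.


mu = exp(eta) = exp(-2.005).
= 0.1347.

0.1347


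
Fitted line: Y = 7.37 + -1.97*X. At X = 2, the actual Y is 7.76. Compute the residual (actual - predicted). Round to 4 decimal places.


Predicted = 7.37 + -1.97 * 2 = 3.4300.
Residual = 7.76 - 3.4300 = 4.3300.

4.3300


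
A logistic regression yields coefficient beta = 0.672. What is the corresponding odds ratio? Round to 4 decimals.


The odds ratio is computed as:
OR = e^(0.672) = 1.9581.

1.9581
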